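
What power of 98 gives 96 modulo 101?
46

Baby-step giant-step with step n = ⌈√101⌉ = 11.
Baby steps 98^j mod 101 (j:value) for j=0..10: 0:1, 1:98, 2:9, 3:74, 4:81, 5:60, 6:22, 7:35, 8:97, 9:12, 10:65.
Giant-step multiplier: 98^(-11) ≡ 98^(100-11) = 98^89 ≡ 29 (mod 101).
Giant steps γ_i = 96·29^i mod 101: γ_0=96, γ_1=57, γ_2=37, γ_3=63, γ_4=9 (in table at j=2).
x = i·n + j = 4·11 + 2 = 46.
Check: 98^46 ≡ 96 (mod 101).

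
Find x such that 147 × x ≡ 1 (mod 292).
147

gcd(147, 292) = 1, so the inverse exists.
Extended Euclidean algorithm on (292, 147):
292 = 1 × 147 + 145  ⟹  145 = (1)·292 + (-1)·147
147 = 1 × 145 + 2  ⟹  2 = (-1)·292 + (2)·147
145 = 72 × 2 + 1  ⟹  1 = (73)·292 + (-145)·147
So (-145)·147 ≡ 1 (mod 292), i.e. 147^(-1) ≡ -145 ≡ 147 (mod 292).
Check: 147 × 147 = 21609 ≡ 1 (mod 292)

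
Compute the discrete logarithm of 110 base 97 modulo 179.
82

Baby-step giant-step with step n = ⌈√179⌉ = 14.
Baby steps 97^j mod 179 (j:value) for j=0..13: 0:1, 1:97, 2:101, 3:131, 4:177, 5:164, 6:156, 7:96, 8:4, 9:30, 10:46, 11:166, 12:171, 13:119.
Giant-step multiplier: 97^(-14) ≡ 97^(178-14) = 97^164 ≡ 107 (mod 179).
Giant steps γ_i = 110·107^i mod 179: γ_0=110, γ_1=135, γ_2=125, γ_3=129, γ_4=20, γ_5=171 (in table at j=12).
x = i·n + j = 5·14 + 12 = 82.
Check: 97^82 ≡ 110 (mod 179).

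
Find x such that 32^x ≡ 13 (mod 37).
31

Baby-step giant-step with step n = ⌈√37⌉ = 7.
Baby steps 32^j mod 37 (j:value) for j=0..6: 0:1, 1:32, 2:25, 3:23, 4:33, 5:20, 6:11.
Giant-step multiplier: 32^(-7) ≡ 32^(36-7) = 32^29 ≡ 2 (mod 37).
Giant steps γ_i = 13·2^i mod 37: γ_0=13, γ_1=26, γ_2=15, γ_3=30, γ_4=23 (in table at j=3).
x = i·n + j = 4·7 + 3 = 31.
Check: 32^31 ≡ 13 (mod 37).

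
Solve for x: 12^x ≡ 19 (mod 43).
37

Baby-step giant-step with step n = ⌈√43⌉ = 7.
Baby steps 12^j mod 43 (j:value) for j=0..6: 0:1, 1:12, 2:15, 3:8, 4:10, 5:34, 6:21.
Giant-step multiplier: 12^(-7) ≡ 12^(42-7) = 12^35 ≡ 7 (mod 43).
Giant steps γ_i = 19·7^i mod 43: γ_0=19, γ_1=4, γ_2=28, γ_3=24, γ_4=39, γ_5=15 (in table at j=2).
x = i·n + j = 5·7 + 2 = 37.
Check: 12^37 ≡ 19 (mod 43).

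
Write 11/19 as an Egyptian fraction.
1/2 + 1/13 + 1/494

Greedy algorithm:
11/19: ceiling(19/11) = 2, use 1/2
3/38: ceiling(38/3) = 13, use 1/13
1/494: ceiling(494/1) = 494, use 1/494
Result: 11/19 = 1/2 + 1/13 + 1/494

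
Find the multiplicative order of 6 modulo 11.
10

11 is prime, so ord(6) divides φ(11) = 10.
Divisors of 10: 1, 2, 5, 10.
Repeated squaring: 6^1 ≡ 6, 6^2 ≡ 3, 6^4 ≡ 9, 6^8 ≡ 4 (mod 11).
Test 6^d mod 11 for each divisor d in increasing order:
6^1 ≡ 6
6^2 ≡ 3
6^5 = 6^4·6^1 ≡ 10
6^10 = 6^8·6^2 ≡ 1  ← first divisor giving 1
The order is 10.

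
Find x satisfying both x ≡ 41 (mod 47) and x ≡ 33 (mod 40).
793

Using Chinese Remainder Theorem:
M = 47 × 40 = 1880
M1 = 40, M2 = 47
y1 = 40^(-1) mod 47 = 20
y2 = 47^(-1) mod 40 = 23
x = (41×40×20 + 33×47×23) mod 1880 = 793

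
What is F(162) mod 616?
232

Matrix identity: Q^n = [[F_(n+1), F_n], [F_n, F_(n-1)]] with Q = [[1,1],[1,0]].
n = 162 = 10100010₂. Square-and-multiply, entries mod 616:
Q^1 = [[1,1],[1,0]]
Q^2 = (Q^1)² = [[2,1],[1,1]]
Q^5 = (Q^2)²·Q = [[8,5],[5,3]]
Q^10 = (Q^5)² = [[89,55],[55,34]]
Q^20 = (Q^10)² = [[474,605],[605,485]]
Q^40 = (Q^20)² = [[573,539],[539,34]]
Q^81 = (Q^40)²·Q = [[463,386],[386,77]]
Q^162 = (Q^81)² = [[541,232],[232,309]]
F_162 mod 616 = Q^162[0][1] = 232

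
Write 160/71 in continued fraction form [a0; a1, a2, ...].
[2; 3, 1, 17]

Euclidean algorithm steps:
160 = 2 × 71 + 18
71 = 3 × 18 + 17
18 = 1 × 17 + 1
17 = 17 × 1 + 0
Continued fraction: [2; 3, 1, 17]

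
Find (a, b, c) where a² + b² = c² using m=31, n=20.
(561, 1240, 1361)

Euclid's formula: a = m² - n², b = 2mn, c = m² + n²
m = 31, n = 20
a = 31² - 20² = 961 - 400 = 561
b = 2 × 31 × 20 = 1240
c = 31² + 20² = 961 + 400 = 1361
Verification: 561² + 1240² = 314721 + 1537600 = 1852321 = 1361² ✓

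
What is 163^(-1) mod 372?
283

gcd(163, 372) = 1, so the inverse exists.
Extended Euclidean algorithm on (372, 163):
372 = 2 × 163 + 46  ⟹  46 = (1)·372 + (-2)·163
163 = 3 × 46 + 25  ⟹  25 = (-3)·372 + (7)·163
46 = 1 × 25 + 21  ⟹  21 = (4)·372 + (-9)·163
25 = 1 × 21 + 4  ⟹  4 = (-7)·372 + (16)·163
21 = 5 × 4 + 1  ⟹  1 = (39)·372 + (-89)·163
So (-89)·163 ≡ 1 (mod 372), i.e. 163^(-1) ≡ -89 ≡ 283 (mod 372).
Check: 163 × 283 = 46129 ≡ 1 (mod 372)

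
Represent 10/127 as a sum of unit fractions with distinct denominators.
1/13 + 1/551 + 1/454851 + 1/413778409551

Greedy algorithm:
10/127: ceiling(127/10) = 13, use 1/13
3/1651: ceiling(1651/3) = 551, use 1/551
2/909701: ceiling(909701/2) = 454851, use 1/454851
1/413778409551: ceiling(413778409551/1) = 413778409551, use 1/413778409551
Result: 10/127 = 1/13 + 1/551 + 1/454851 + 1/413778409551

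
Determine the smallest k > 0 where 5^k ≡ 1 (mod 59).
29

59 is prime, so ord(5) divides φ(59) = 58.
Divisors of 58: 1, 2, 29, 58.
Repeated squaring: 5^1 ≡ 5, 5^2 ≡ 25, 5^4 ≡ 35, 5^8 ≡ 45, 5^16 ≡ 19, 5^32 ≡ 7 (mod 59).
Test 5^d mod 59 for each divisor d in increasing order:
5^1 ≡ 5
5^2 ≡ 25
5^29 = 5^16·5^8·5^4·5^1 ≡ 1  ← first divisor giving 1
The order is 29.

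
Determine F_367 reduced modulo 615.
13

Matrix identity: Q^n = [[F_(n+1), F_n], [F_n, F_(n-1)]] with Q = [[1,1],[1,0]].
n = 367 = 101101111₂. Square-and-multiply, entries mod 615:
Q^1 = [[1,1],[1,0]]
Q^2 = (Q^1)² = [[2,1],[1,1]]
Q^5 = (Q^2)²·Q = [[8,5],[5,3]]
Q^11 = (Q^5)²·Q = [[144,89],[89,55]]
Q^22 = (Q^11)² = [[367,491],[491,491]]
Q^45 = (Q^22)²·Q = [[8,5],[5,3]]
Q^91 = (Q^45)²·Q = [[144,89],[89,55]]
Q^183 = (Q^91)²·Q = [[243,367],[367,491]]
Q^367 = (Q^183)²·Q = [[21,13],[13,8]]
F_367 mod 615 = Q^367[0][1] = 13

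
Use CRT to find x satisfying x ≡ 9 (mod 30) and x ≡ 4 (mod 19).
99

Using Chinese Remainder Theorem:
M = 30 × 19 = 570
M1 = 19, M2 = 30
y1 = 19^(-1) mod 30 = 19
y2 = 30^(-1) mod 19 = 7
x = (9×19×19 + 4×30×7) mod 570 = 99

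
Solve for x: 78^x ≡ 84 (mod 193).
64

Baby-step giant-step with step n = ⌈√193⌉ = 14.
Baby steps 78^j mod 193 (j:value) for j=0..13: 0:1, 1:78, 2:101, 3:158, 4:165, 5:132, 6:67, 7:15, 8:12, 9:164, 10:54, 11:159, 12:50, 13:40.
Giant-step multiplier: 78^(-14) ≡ 78^(192-14) = 78^178 ≡ 187 (mod 193).
Giant steps γ_i = 84·187^i mod 193: γ_0=84, γ_1=75, γ_2=129, γ_3=191, γ_4=12 (in table at j=8).
x = i·n + j = 4·14 + 8 = 64.
Check: 78^64 ≡ 84 (mod 193).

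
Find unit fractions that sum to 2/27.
1/14 + 1/378

Greedy algorithm:
2/27: ceiling(27/2) = 14, use 1/14
1/378: ceiling(378/1) = 378, use 1/378
Result: 2/27 = 1/14 + 1/378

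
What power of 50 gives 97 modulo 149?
121

Baby-step giant-step with step n = ⌈√149⌉ = 13.
Baby steps 50^j mod 149 (j:value) for j=0..12: 0:1, 1:50, 2:116, 3:138, 4:46, 5:65, 6:121, 7:90, 8:30, 9:10, 10:53, 11:117, 12:39.
Giant-step multiplier: 50^(-13) ≡ 50^(148-13) = 50^135 ≡ 23 (mod 149).
Giant steps γ_i = 97·23^i mod 149: γ_0=97, γ_1=145, γ_2=57, γ_3=119, γ_4=55, γ_5=73, γ_6=40, γ_7=26, γ_8=2, γ_9=46 (in table at j=4).
x = i·n + j = 9·13 + 4 = 121.
Check: 50^121 ≡ 97 (mod 149).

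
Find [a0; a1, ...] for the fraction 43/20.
[2; 6, 1, 2]

Euclidean algorithm steps:
43 = 2 × 20 + 3
20 = 6 × 3 + 2
3 = 1 × 2 + 1
2 = 2 × 1 + 0
Continued fraction: [2; 6, 1, 2]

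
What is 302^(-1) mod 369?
11

gcd(302, 369) = 1, so the inverse exists.
Extended Euclidean algorithm on (369, 302):
369 = 1 × 302 + 67  ⟹  67 = (1)·369 + (-1)·302
302 = 4 × 67 + 34  ⟹  34 = (-4)·369 + (5)·302
67 = 1 × 34 + 33  ⟹  33 = (5)·369 + (-6)·302
34 = 1 × 33 + 1  ⟹  1 = (-9)·369 + (11)·302
So (11)·302 ≡ 1 (mod 369), i.e. 302^(-1) ≡ 11 (mod 369).
Check: 302 × 11 = 3322 ≡ 1 (mod 369)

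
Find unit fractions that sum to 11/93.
1/9 + 1/140 + 1/39060

Greedy algorithm:
11/93: ceiling(93/11) = 9, use 1/9
2/279: ceiling(279/2) = 140, use 1/140
1/39060: ceiling(39060/1) = 39060, use 1/39060
Result: 11/93 = 1/9 + 1/140 + 1/39060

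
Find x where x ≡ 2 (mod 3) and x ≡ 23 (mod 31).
23

Using Chinese Remainder Theorem:
M = 3 × 31 = 93
M1 = 31, M2 = 3
y1 = 31^(-1) mod 3 = 1
y2 = 3^(-1) mod 31 = 21
x = (2×31×1 + 23×3×21) mod 93 = 23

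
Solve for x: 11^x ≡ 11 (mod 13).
1

Baby-step giant-step with step n = ⌈√13⌉ = 4.
Baby steps 11^j mod 13 (j:value) for j=0..3: 0:1, 1:11, 2:4, 3:5.
h = 11 is already in the table at j=1, so x = 1.
Check: 11^1 ≡ 11 (mod 13).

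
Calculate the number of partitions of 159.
97662728555

p(n) counts ways to write n as a sum of positive integers (order ignored).
Euler's pentagonal recurrence: p(k) = p(k-1) + p(k-2) - p(k-5) - p(k-7) + p(k-12) + p(k-15) - ... (offsets j(3j∓1)/2, signs ++--, p(0)=1, p(<0)=0).
DP table for k = 0..158: p(0)=1, p(1)=1, p(2)=2, p(3)=3, p(4)=5, p(5)=7, p(6)=11, p(7)=15, p(8)=22, p(9)=30, p(10)=42, p(11)=56, p(12)=77, p(13)=101, p(14)=135, p(15)=176, p(16)=231, p(17)=297, p(18)=385, p(19)=490, p(20)=627, p(21)=792, p(22)=1002, p(23)=1255, p(24)=1575, p(25)=1958, p(26)=2436, p(27)=3010, p(28)=3718, p(29)=4565, p(30)=5604, p(31)=6842, p(32)=8349, p(33)=10143, p(34)=12310, p(35)=14883, p(36)=17977, p(37)=21637, p(38)=26015, p(39)=31185, p(40)=37338, p(41)=44583, p(42)=53174, p(43)=63261, p(44)=75175, p(45)=89134, p(46)=105558, p(47)=124754, p(48)=147273, p(49)=173525, p(50)=204226, p(51)=239943, p(52)=281589, p(53)=329931, p(54)=386155, p(55)=451276, p(56)=526823, p(57)=614154, p(58)=715220, p(59)=831820, p(60)=966467, p(61)=1121505, p(62)=1300156, p(63)=1505499, p(64)=1741630, p(65)=2012558, p(66)=2323520, p(67)=2679689, p(68)=3087735, p(69)=3554345, p(70)=4087968, p(71)=4697205, p(72)=5392783, p(73)=6185689, p(74)=7089500, p(75)=8118264, p(76)=9289091, p(77)=10619863, p(78)=12132164, p(79)=13848650, p(80)=15796476, p(81)=18004327, p(82)=20506255, p(83)=23338469, p(84)=26543660, p(85)=30167357, p(86)=34262962, p(87)=38887673, p(88)=44108109, p(89)=49995925, p(90)=56634173, p(91)=64112359, p(92)=72533807, p(93)=82010177, p(94)=92669720, p(95)=104651419, p(96)=118114304, p(97)=133230930, p(98)=150198136, p(99)=169229875, p(100)=190569292, p(101)=214481126, p(102)=241265379, p(103)=271248950, p(104)=304801365, p(105)=342325709, p(106)=384276336, p(107)=431149389, p(108)=483502844, p(109)=541946240, p(110)=607163746, p(111)=679903203, p(112)=761002156, p(113)=851376628, p(114)=952050665, p(115)=1064144451, p(116)=1188908248, p(117)=1327710076, p(118)=1482074143, p(119)=1653668665, p(120)=1844349560, p(121)=2056148051, p(122)=2291320912, p(123)=2552338241, p(124)=2841940500, p(125)=3163127352, p(126)=3519222692, p(127)=3913864295, p(128)=4351078600, p(129)=4835271870, p(130)=5371315400, p(131)=5964539504, p(132)=6620830889, p(133)=7346629512, p(134)=8149040695, p(135)=9035836076, p(136)=10015581680, p(137)=11097645016, p(138)=12292341831, p(139)=13610949895, p(140)=15065878135, p(141)=16670689208, p(142)=18440293320, p(143)=20390982757, p(144)=22540654445, p(145)=24908858009, p(146)=27517052599, p(147)=30388671978, p(148)=33549419497, p(149)=37027355200, p(150)=40853235313, p(151)=45060624582, p(152)=49686288421, p(153)=54770336324, p(154)=60356673280, p(155)=66493182097, p(156)=73232243759, p(157)=80630964769, p(158)=88751778802.
Final step: p(159) = p(158) + p(157) - p(154) - p(152) + p(147) + p(144) - p(137) - p(133) + p(124) + p(119) - p(108) - p(102) + p(89) + p(82) - p(67) - p(59) + p(42) + p(33) - p(14) - p(4)
= 88751778802 + 80630964769 - 60356673280 - 49686288421 + 30388671978 + 22540654445 - 11097645016 - 7346629512 + 2841940500 + 1653668665 - 483502844 - 241265379 + 49995925 + 20506255 - 2679689 - 831820 + 53174 + 10143 - 135 - 5
= 97662728555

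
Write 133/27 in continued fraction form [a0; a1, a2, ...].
[4; 1, 12, 2]

Euclidean algorithm steps:
133 = 4 × 27 + 25
27 = 1 × 25 + 2
25 = 12 × 2 + 1
2 = 2 × 1 + 0
Continued fraction: [4; 1, 12, 2]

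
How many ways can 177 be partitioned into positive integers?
522115831195

p(n) counts ways to write n as a sum of positive integers (order ignored).
Euler's pentagonal recurrence: p(k) = p(k-1) + p(k-2) - p(k-5) - p(k-7) + p(k-12) + p(k-15) - ... (offsets j(3j∓1)/2, signs ++--, p(0)=1, p(<0)=0).
DP table for k = 0..176: p(0)=1, p(1)=1, p(2)=2, p(3)=3, p(4)=5, p(5)=7, p(6)=11, p(7)=15, p(8)=22, p(9)=30, p(10)=42, p(11)=56, p(12)=77, p(13)=101, p(14)=135, p(15)=176, p(16)=231, p(17)=297, p(18)=385, p(19)=490, p(20)=627, p(21)=792, p(22)=1002, p(23)=1255, p(24)=1575, p(25)=1958, p(26)=2436, p(27)=3010, p(28)=3718, p(29)=4565, p(30)=5604, p(31)=6842, p(32)=8349, p(33)=10143, p(34)=12310, p(35)=14883, p(36)=17977, p(37)=21637, p(38)=26015, p(39)=31185, p(40)=37338, p(41)=44583, p(42)=53174, p(43)=63261, p(44)=75175, p(45)=89134, p(46)=105558, p(47)=124754, p(48)=147273, p(49)=173525, p(50)=204226, p(51)=239943, p(52)=281589, p(53)=329931, p(54)=386155, p(55)=451276, p(56)=526823, p(57)=614154, p(58)=715220, p(59)=831820, p(60)=966467, p(61)=1121505, p(62)=1300156, p(63)=1505499, p(64)=1741630, p(65)=2012558, p(66)=2323520, p(67)=2679689, p(68)=3087735, p(69)=3554345, p(70)=4087968, p(71)=4697205, p(72)=5392783, p(73)=6185689, p(74)=7089500, p(75)=8118264, p(76)=9289091, p(77)=10619863, p(78)=12132164, p(79)=13848650, p(80)=15796476, p(81)=18004327, p(82)=20506255, p(83)=23338469, p(84)=26543660, p(85)=30167357, p(86)=34262962, p(87)=38887673, p(88)=44108109, p(89)=49995925, p(90)=56634173, p(91)=64112359, p(92)=72533807, p(93)=82010177, p(94)=92669720, p(95)=104651419, p(96)=118114304, p(97)=133230930, p(98)=150198136, p(99)=169229875, p(100)=190569292, p(101)=214481126, p(102)=241265379, p(103)=271248950, p(104)=304801365, p(105)=342325709, p(106)=384276336, p(107)=431149389, p(108)=483502844, p(109)=541946240, p(110)=607163746, p(111)=679903203, p(112)=761002156, p(113)=851376628, p(114)=952050665, p(115)=1064144451, p(116)=1188908248, p(117)=1327710076, p(118)=1482074143, p(119)=1653668665, p(120)=1844349560, p(121)=2056148051, p(122)=2291320912, p(123)=2552338241, p(124)=2841940500, p(125)=3163127352, p(126)=3519222692, p(127)=3913864295, p(128)=4351078600, p(129)=4835271870, p(130)=5371315400, p(131)=5964539504, p(132)=6620830889, p(133)=7346629512, p(134)=8149040695, p(135)=9035836076, p(136)=10015581680, p(137)=11097645016, p(138)=12292341831, p(139)=13610949895, p(140)=15065878135, p(141)=16670689208, p(142)=18440293320, p(143)=20390982757, p(144)=22540654445, p(145)=24908858009, p(146)=27517052599, p(147)=30388671978, p(148)=33549419497, p(149)=37027355200, p(150)=40853235313, p(151)=45060624582, p(152)=49686288421, p(153)=54770336324, p(154)=60356673280, p(155)=66493182097, p(156)=73232243759, p(157)=80630964769, p(158)=88751778802, p(159)=97662728555, p(160)=107438159466, p(161)=118159068427, p(162)=129913904637, p(163)=142798995930, p(164)=156919475295, p(165)=172389800255, p(166)=189334822579, p(167)=207890420102, p(168)=228204732751, p(169)=250438925115, p(170)=274768617130, p(171)=301384802048, p(172)=330495499613, p(173)=362326859895, p(174)=397125074750, p(175)=435157697830, p(176)=476715857290.
Final step: p(177) = p(176) + p(175) - p(172) - p(170) + p(165) + p(162) - p(155) - p(151) + p(142) + p(137) - p(126) - p(120) + p(107) + p(100) - p(85) - p(77) + p(60) + p(51) - p(32) - p(22) + p(1)
= 476715857290 + 435157697830 - 330495499613 - 274768617130 + 172389800255 + 129913904637 - 66493182097 - 45060624582 + 18440293320 + 11097645016 - 3519222692 - 1844349560 + 431149389 + 190569292 - 30167357 - 10619863 + 966467 + 239943 - 8349 - 1002 + 1
= 522115831195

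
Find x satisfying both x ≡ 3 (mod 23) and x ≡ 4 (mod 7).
95

Using Chinese Remainder Theorem:
M = 23 × 7 = 161
M1 = 7, M2 = 23
y1 = 7^(-1) mod 23 = 10
y2 = 23^(-1) mod 7 = 4
x = (3×7×10 + 4×23×4) mod 161 = 95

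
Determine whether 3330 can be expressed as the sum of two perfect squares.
9² + 57² (a=9, b=57)

Factorization: 3330 = 2 × 3^2 × 5 × 37
By Fermat: n is sum of two squares iff every prime p ≡ 3 (mod 4) appears to even power.
All primes ≡ 3 (mod 4) appear to even power.
Search a = 0, 1, 2, … for 3330 - a² a perfect square: first hit at a = 9: 3330 - 81 = 3249 = 57².
3330 = 9² + 57² = 81 + 3249 ✓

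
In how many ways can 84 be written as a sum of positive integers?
26543660

p(n) counts ways to write n as a sum of positive integers (order ignored).
Euler's pentagonal recurrence: p(k) = p(k-1) + p(k-2) - p(k-5) - p(k-7) + p(k-12) + p(k-15) - ... (offsets j(3j∓1)/2, signs ++--, p(0)=1, p(<0)=0).
DP table for k = 0..83: p(0)=1, p(1)=1, p(2)=2, p(3)=3, p(4)=5, p(5)=7, p(6)=11, p(7)=15, p(8)=22, p(9)=30, p(10)=42, p(11)=56, p(12)=77, p(13)=101, p(14)=135, p(15)=176, p(16)=231, p(17)=297, p(18)=385, p(19)=490, p(20)=627, p(21)=792, p(22)=1002, p(23)=1255, p(24)=1575, p(25)=1958, p(26)=2436, p(27)=3010, p(28)=3718, p(29)=4565, p(30)=5604, p(31)=6842, p(32)=8349, p(33)=10143, p(34)=12310, p(35)=14883, p(36)=17977, p(37)=21637, p(38)=26015, p(39)=31185, p(40)=37338, p(41)=44583, p(42)=53174, p(43)=63261, p(44)=75175, p(45)=89134, p(46)=105558, p(47)=124754, p(48)=147273, p(49)=173525, p(50)=204226, p(51)=239943, p(52)=281589, p(53)=329931, p(54)=386155, p(55)=451276, p(56)=526823, p(57)=614154, p(58)=715220, p(59)=831820, p(60)=966467, p(61)=1121505, p(62)=1300156, p(63)=1505499, p(64)=1741630, p(65)=2012558, p(66)=2323520, p(67)=2679689, p(68)=3087735, p(69)=3554345, p(70)=4087968, p(71)=4697205, p(72)=5392783, p(73)=6185689, p(74)=7089500, p(75)=8118264, p(76)=9289091, p(77)=10619863, p(78)=12132164, p(79)=13848650, p(80)=15796476, p(81)=18004327, p(82)=20506255, p(83)=23338469.
Final step: p(84) = p(83) + p(82) - p(79) - p(77) + p(72) + p(69) - p(62) - p(58) + p(49) + p(44) - p(33) - p(27) + p(14) + p(7)
= 23338469 + 20506255 - 13848650 - 10619863 + 5392783 + 3554345 - 1300156 - 715220 + 173525 + 75175 - 10143 - 3010 + 135 + 15
= 26543660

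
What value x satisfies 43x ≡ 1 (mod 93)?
13

gcd(43, 93) = 1, so the inverse exists.
Extended Euclidean algorithm on (93, 43):
93 = 2 × 43 + 7  ⟹  7 = (1)·93 + (-2)·43
43 = 6 × 7 + 1  ⟹  1 = (-6)·93 + (13)·43
So (13)·43 ≡ 1 (mod 93), i.e. 43^(-1) ≡ 13 (mod 93).
Check: 43 × 13 = 559 ≡ 1 (mod 93)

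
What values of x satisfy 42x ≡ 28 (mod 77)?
x ≡ 8 (mod 11)

gcd(42, 77) = 7, which divides 28, so solutions exist.
Divide through by 7: 6x ≡ 4 (mod 11).
Find 6^(-1) mod 11 by the extended Euclidean algorithm:
11 = 1 × 6 + 5  ⟹  5 = (1)·11 + (-1)·6
6 = 1 × 5 + 1  ⟹  1 = (-1)·11 + (2)·6
So (2)·6 ≡ 1 (mod 11), i.e. 6^(-1) ≡ 2 (mod 11).
x ≡ 2 × 4 = 8 ≡ 8 (mod 11).
Check: 42 × 8 = 336 ≡ 28 (mod 77).
x ≡ 8 (mod 11), giving 7 solutions mod 77.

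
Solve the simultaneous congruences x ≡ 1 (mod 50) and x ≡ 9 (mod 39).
1101

Using Chinese Remainder Theorem:
M = 50 × 39 = 1950
M1 = 39, M2 = 50
y1 = 39^(-1) mod 50 = 9
y2 = 50^(-1) mod 39 = 32
x = (1×39×9 + 9×50×32) mod 1950 = 1101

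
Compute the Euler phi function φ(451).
400

451 = 11 × 41
φ(n) = n × ∏(1 - 1/p) for each prime p dividing n
φ(451) = 451 × (1 - 1/11) × (1 - 1/41) = 400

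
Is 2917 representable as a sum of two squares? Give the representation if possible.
1² + 54² (a=1, b=54)

Factorization: 2917 = 2917
By Fermat: n is sum of two squares iff every prime p ≡ 3 (mod 4) appears to even power.
All primes ≡ 3 (mod 4) appear to even power.
Search a = 0, 1, 2, … for 2917 - a² a perfect square: first hit at a = 1: 2917 - 1 = 2916 = 54².
2917 = 1² + 54² = 1 + 2916 ✓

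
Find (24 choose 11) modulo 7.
0

Using Lucas' theorem:
Write n=24 and k=11 in base 7:
n in base 7: [3, 3]
k in base 7: [1, 4]
C(24,11) mod 7 = ∏ C(n_i, k_i) mod 7
Digit binomials (mod 7): C(3,1) = 3; C(3,4) = 0 (k_i > n_i)
Product: 3 × 0 = 0 ≡ 0 (mod 7)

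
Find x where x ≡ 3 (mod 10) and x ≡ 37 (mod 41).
283

Using Chinese Remainder Theorem:
M = 10 × 41 = 410
M1 = 41, M2 = 10
y1 = 41^(-1) mod 10 = 1
y2 = 10^(-1) mod 41 = 37
x = (3×41×1 + 37×10×37) mod 410 = 283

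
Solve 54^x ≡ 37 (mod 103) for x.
69

Baby-step giant-step with step n = ⌈√103⌉ = 11.
Baby steps 54^j mod 103 (j:value) for j=0..10: 0:1, 1:54, 2:32, 3:80, 4:97, 5:88, 6:14, 7:35, 8:36, 9:90, 10:19.
Giant-step multiplier: 54^(-11) ≡ 54^(102-11) = 54^91 ≡ 77 (mod 103).
Giant steps γ_i = 37·77^i mod 103: γ_0=37, γ_1=68, γ_2=86, γ_3=30, γ_4=44, γ_5=92, γ_6=80 (in table at j=3).
x = i·n + j = 6·11 + 3 = 69.
Check: 54^69 ≡ 37 (mod 103).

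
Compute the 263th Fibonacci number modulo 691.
233

Matrix identity: Q^n = [[F_(n+1), F_n], [F_n, F_(n-1)]] with Q = [[1,1],[1,0]].
n = 263 = 100000111₂. Square-and-multiply, entries mod 691:
Q^1 = [[1,1],[1,0]]
Q^2 = (Q^1)² = [[2,1],[1,1]]
Q^4 = (Q^2)² = [[5,3],[3,2]]
Q^8 = (Q^4)² = [[34,21],[21,13]]
Q^16 = (Q^8)² = [[215,296],[296,610]]
Q^32 = (Q^16)² = [[478,277],[277,201]]
Q^65 = (Q^32)²·Q = [[613,482],[482,131]]
Q^131 = (Q^65)²·Q = [[683,13],[13,670]]
Q^263 = (Q^131)²·Q = [[547,233],[233,314]]
F_263 mod 691 = Q^263[0][1] = 233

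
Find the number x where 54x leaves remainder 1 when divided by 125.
44

gcd(54, 125) = 1, so the inverse exists.
Extended Euclidean algorithm on (125, 54):
125 = 2 × 54 + 17  ⟹  17 = (1)·125 + (-2)·54
54 = 3 × 17 + 3  ⟹  3 = (-3)·125 + (7)·54
17 = 5 × 3 + 2  ⟹  2 = (16)·125 + (-37)·54
3 = 1 × 2 + 1  ⟹  1 = (-19)·125 + (44)·54
So (44)·54 ≡ 1 (mod 125), i.e. 54^(-1) ≡ 44 (mod 125).
Check: 54 × 44 = 2376 ≡ 1 (mod 125)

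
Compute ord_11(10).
2

11 is prime, so ord(10) divides φ(11) = 10.
Divisors of 10: 1, 2, 5, 10.
Repeated squaring: 10^1 ≡ 10, 10^2 ≡ 1, 10^4 ≡ 1, 10^8 ≡ 1 (mod 11).
Test 10^d mod 11 for each divisor d in increasing order:
10^1 ≡ 10
10^2 ≡ 1  ← first divisor giving 1
The order is 2.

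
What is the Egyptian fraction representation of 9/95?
1/11 + 1/262 + 1/91264 + 1/12493585280

Greedy algorithm:
9/95: ceiling(95/9) = 11, use 1/11
4/1045: ceiling(1045/4) = 262, use 1/262
3/273790: ceiling(273790/3) = 91264, use 1/91264
1/12493585280: ceiling(12493585280/1) = 12493585280, use 1/12493585280
Result: 9/95 = 1/11 + 1/262 + 1/91264 + 1/12493585280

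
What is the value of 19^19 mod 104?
59

Repeated squaring. Binary of 19 = 10011.
19^1 ≡ 19 (mod 104); 19^2 ≡ 49 (mod 104); 19^4 ≡ 9 (mod 104); 19^8 ≡ 81 (mod 104); 19^16 ≡ 9 (mod 104)
19^19 = 19^1 × 19^2 × 19^16 ≡ 59 (mod 104)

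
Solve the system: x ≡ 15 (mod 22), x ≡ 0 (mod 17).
323

Using Chinese Remainder Theorem:
M = 22 × 17 = 374
M1 = 17, M2 = 22
y1 = 17^(-1) mod 22 = 13
y2 = 22^(-1) mod 17 = 7
x = (15×17×13 + 0×22×7) mod 374 = 323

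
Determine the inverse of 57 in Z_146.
41

gcd(57, 146) = 1, so the inverse exists.
Extended Euclidean algorithm on (146, 57):
146 = 2 × 57 + 32  ⟹  32 = (1)·146 + (-2)·57
57 = 1 × 32 + 25  ⟹  25 = (-1)·146 + (3)·57
32 = 1 × 25 + 7  ⟹  7 = (2)·146 + (-5)·57
25 = 3 × 7 + 4  ⟹  4 = (-7)·146 + (18)·57
7 = 1 × 4 + 3  ⟹  3 = (9)·146 + (-23)·57
4 = 1 × 3 + 1  ⟹  1 = (-16)·146 + (41)·57
So (41)·57 ≡ 1 (mod 146), i.e. 57^(-1) ≡ 41 (mod 146).
Check: 57 × 41 = 2337 ≡ 1 (mod 146)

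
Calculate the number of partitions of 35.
14883

p(n) counts ways to write n as a sum of positive integers (order ignored).
Euler's pentagonal recurrence: p(k) = p(k-1) + p(k-2) - p(k-5) - p(k-7) + p(k-12) + p(k-15) - ... (offsets j(3j∓1)/2, signs ++--, p(0)=1, p(<0)=0).
DP table for k = 0..34: p(0)=1, p(1)=1, p(2)=2, p(3)=3, p(4)=5, p(5)=7, p(6)=11, p(7)=15, p(8)=22, p(9)=30, p(10)=42, p(11)=56, p(12)=77, p(13)=101, p(14)=135, p(15)=176, p(16)=231, p(17)=297, p(18)=385, p(19)=490, p(20)=627, p(21)=792, p(22)=1002, p(23)=1255, p(24)=1575, p(25)=1958, p(26)=2436, p(27)=3010, p(28)=3718, p(29)=4565, p(30)=5604, p(31)=6842, p(32)=8349, p(33)=10143, p(34)=12310.
Final step: p(35) = p(34) + p(33) - p(30) - p(28) + p(23) + p(20) - p(13) - p(9) + p(0)
= 12310 + 10143 - 5604 - 3718 + 1255 + 627 - 101 - 30 + 1
= 14883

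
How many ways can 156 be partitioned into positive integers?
73232243759

p(n) counts ways to write n as a sum of positive integers (order ignored).
Euler's pentagonal recurrence: p(k) = p(k-1) + p(k-2) - p(k-5) - p(k-7) + p(k-12) + p(k-15) - ... (offsets j(3j∓1)/2, signs ++--, p(0)=1, p(<0)=0).
DP table for k = 0..155: p(0)=1, p(1)=1, p(2)=2, p(3)=3, p(4)=5, p(5)=7, p(6)=11, p(7)=15, p(8)=22, p(9)=30, p(10)=42, p(11)=56, p(12)=77, p(13)=101, p(14)=135, p(15)=176, p(16)=231, p(17)=297, p(18)=385, p(19)=490, p(20)=627, p(21)=792, p(22)=1002, p(23)=1255, p(24)=1575, p(25)=1958, p(26)=2436, p(27)=3010, p(28)=3718, p(29)=4565, p(30)=5604, p(31)=6842, p(32)=8349, p(33)=10143, p(34)=12310, p(35)=14883, p(36)=17977, p(37)=21637, p(38)=26015, p(39)=31185, p(40)=37338, p(41)=44583, p(42)=53174, p(43)=63261, p(44)=75175, p(45)=89134, p(46)=105558, p(47)=124754, p(48)=147273, p(49)=173525, p(50)=204226, p(51)=239943, p(52)=281589, p(53)=329931, p(54)=386155, p(55)=451276, p(56)=526823, p(57)=614154, p(58)=715220, p(59)=831820, p(60)=966467, p(61)=1121505, p(62)=1300156, p(63)=1505499, p(64)=1741630, p(65)=2012558, p(66)=2323520, p(67)=2679689, p(68)=3087735, p(69)=3554345, p(70)=4087968, p(71)=4697205, p(72)=5392783, p(73)=6185689, p(74)=7089500, p(75)=8118264, p(76)=9289091, p(77)=10619863, p(78)=12132164, p(79)=13848650, p(80)=15796476, p(81)=18004327, p(82)=20506255, p(83)=23338469, p(84)=26543660, p(85)=30167357, p(86)=34262962, p(87)=38887673, p(88)=44108109, p(89)=49995925, p(90)=56634173, p(91)=64112359, p(92)=72533807, p(93)=82010177, p(94)=92669720, p(95)=104651419, p(96)=118114304, p(97)=133230930, p(98)=150198136, p(99)=169229875, p(100)=190569292, p(101)=214481126, p(102)=241265379, p(103)=271248950, p(104)=304801365, p(105)=342325709, p(106)=384276336, p(107)=431149389, p(108)=483502844, p(109)=541946240, p(110)=607163746, p(111)=679903203, p(112)=761002156, p(113)=851376628, p(114)=952050665, p(115)=1064144451, p(116)=1188908248, p(117)=1327710076, p(118)=1482074143, p(119)=1653668665, p(120)=1844349560, p(121)=2056148051, p(122)=2291320912, p(123)=2552338241, p(124)=2841940500, p(125)=3163127352, p(126)=3519222692, p(127)=3913864295, p(128)=4351078600, p(129)=4835271870, p(130)=5371315400, p(131)=5964539504, p(132)=6620830889, p(133)=7346629512, p(134)=8149040695, p(135)=9035836076, p(136)=10015581680, p(137)=11097645016, p(138)=12292341831, p(139)=13610949895, p(140)=15065878135, p(141)=16670689208, p(142)=18440293320, p(143)=20390982757, p(144)=22540654445, p(145)=24908858009, p(146)=27517052599, p(147)=30388671978, p(148)=33549419497, p(149)=37027355200, p(150)=40853235313, p(151)=45060624582, p(152)=49686288421, p(153)=54770336324, p(154)=60356673280, p(155)=66493182097.
Final step: p(156) = p(155) + p(154) - p(151) - p(149) + p(144) + p(141) - p(134) - p(130) + p(121) + p(116) - p(105) - p(99) + p(86) + p(79) - p(64) - p(56) + p(39) + p(30) - p(11) - p(1)
= 66493182097 + 60356673280 - 45060624582 - 37027355200 + 22540654445 + 16670689208 - 8149040695 - 5371315400 + 2056148051 + 1188908248 - 342325709 - 169229875 + 34262962 + 13848650 - 1741630 - 526823 + 31185 + 5604 - 56 - 1
= 73232243759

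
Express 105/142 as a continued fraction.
[0; 1, 2, 1, 5, 6]

Euclidean algorithm steps:
105 = 0 × 142 + 105
142 = 1 × 105 + 37
105 = 2 × 37 + 31
37 = 1 × 31 + 6
31 = 5 × 6 + 1
6 = 6 × 1 + 0
Continued fraction: [0; 1, 2, 1, 5, 6]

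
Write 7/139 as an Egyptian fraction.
1/20 + 1/2780

Greedy algorithm:
7/139: ceiling(139/7) = 20, use 1/20
1/2780: ceiling(2780/1) = 2780, use 1/2780
Result: 7/139 = 1/20 + 1/2780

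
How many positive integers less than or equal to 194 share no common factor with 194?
96

194 = 2 × 97
φ(n) = n × ∏(1 - 1/p) for each prime p dividing n
φ(194) = 194 × (1 - 1/2) × (1 - 1/97) = 96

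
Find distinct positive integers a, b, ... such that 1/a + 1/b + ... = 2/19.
1/10 + 1/190

Greedy algorithm:
2/19: ceiling(19/2) = 10, use 1/10
1/190: ceiling(190/1) = 190, use 1/190
Result: 2/19 = 1/10 + 1/190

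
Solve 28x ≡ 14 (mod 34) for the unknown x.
x ≡ 9 (mod 17)

gcd(28, 34) = 2, which divides 14, so solutions exist.
Divide through by 2: 14x ≡ 7 (mod 17).
Find 14^(-1) mod 17 by the extended Euclidean algorithm:
17 = 1 × 14 + 3  ⟹  3 = (1)·17 + (-1)·14
14 = 4 × 3 + 2  ⟹  2 = (-4)·17 + (5)·14
3 = 1 × 2 + 1  ⟹  1 = (5)·17 + (-6)·14
So (-6)·14 ≡ 1 (mod 17), i.e. 14^(-1) ≡ -6 ≡ 11 (mod 17).
x ≡ 11 × 7 = 77 ≡ 9 (mod 17).
Check: 28 × 9 = 252 ≡ 14 (mod 34).
x ≡ 9 (mod 17), giving 2 solutions mod 34.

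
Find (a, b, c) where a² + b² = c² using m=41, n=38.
(237, 3116, 3125)

Euclid's formula: a = m² - n², b = 2mn, c = m² + n²
m = 41, n = 38
a = 41² - 38² = 1681 - 1444 = 237
b = 2 × 41 × 38 = 3116
c = 41² + 38² = 1681 + 1444 = 3125
Verification: 237² + 3116² = 56169 + 9709456 = 9765625 = 3125² ✓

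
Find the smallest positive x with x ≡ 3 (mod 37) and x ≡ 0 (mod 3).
3

Using Chinese Remainder Theorem:
M = 37 × 3 = 111
M1 = 3, M2 = 37
y1 = 3^(-1) mod 37 = 25
y2 = 37^(-1) mod 3 = 1
x = (3×3×25 + 0×37×1) mod 111 = 3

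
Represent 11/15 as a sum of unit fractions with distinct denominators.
1/2 + 1/5 + 1/30

Greedy algorithm:
11/15: ceiling(15/11) = 2, use 1/2
7/30: ceiling(30/7) = 5, use 1/5
1/30: ceiling(30/1) = 30, use 1/30
Result: 11/15 = 1/2 + 1/5 + 1/30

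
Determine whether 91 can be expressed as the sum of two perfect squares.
Not possible

Factorization: 91 = 7 × 13
By Fermat: n is sum of two squares iff every prime p ≡ 3 (mod 4) appears to even power.
Prime(s) ≡ 3 (mod 4) with odd exponent: [(7, 1)]
Therefore 91 cannot be expressed as a² + b².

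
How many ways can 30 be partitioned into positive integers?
5604

p(n) counts ways to write n as a sum of positive integers (order ignored).
Euler's pentagonal recurrence: p(k) = p(k-1) + p(k-2) - p(k-5) - p(k-7) + p(k-12) + p(k-15) - ... (offsets j(3j∓1)/2, signs ++--, p(0)=1, p(<0)=0).
DP table for k = 0..29: p(0)=1, p(1)=1, p(2)=2, p(3)=3, p(4)=5, p(5)=7, p(6)=11, p(7)=15, p(8)=22, p(9)=30, p(10)=42, p(11)=56, p(12)=77, p(13)=101, p(14)=135, p(15)=176, p(16)=231, p(17)=297, p(18)=385, p(19)=490, p(20)=627, p(21)=792, p(22)=1002, p(23)=1255, p(24)=1575, p(25)=1958, p(26)=2436, p(27)=3010, p(28)=3718, p(29)=4565.
Final step: p(30) = p(29) + p(28) - p(25) - p(23) + p(18) + p(15) - p(8) - p(4)
= 4565 + 3718 - 1958 - 1255 + 385 + 176 - 22 - 5
= 5604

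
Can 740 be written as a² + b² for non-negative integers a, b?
8² + 26² (a=8, b=26)

Factorization: 740 = 2^2 × 5 × 37
By Fermat: n is sum of two squares iff every prime p ≡ 3 (mod 4) appears to even power.
All primes ≡ 3 (mod 4) appear to even power.
Search a = 0, 1, 2, … for 740 - a² a perfect square: first hit at a = 8: 740 - 64 = 676 = 26².
740 = 8² + 26² = 64 + 676 ✓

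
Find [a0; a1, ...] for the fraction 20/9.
[2; 4, 2]

Euclidean algorithm steps:
20 = 2 × 9 + 2
9 = 4 × 2 + 1
2 = 2 × 1 + 0
Continued fraction: [2; 4, 2]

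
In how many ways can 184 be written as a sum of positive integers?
980462880430

p(n) counts ways to write n as a sum of positive integers (order ignored).
Euler's pentagonal recurrence: p(k) = p(k-1) + p(k-2) - p(k-5) - p(k-7) + p(k-12) + p(k-15) - ... (offsets j(3j∓1)/2, signs ++--, p(0)=1, p(<0)=0).
DP table for k = 0..183: p(0)=1, p(1)=1, p(2)=2, p(3)=3, p(4)=5, p(5)=7, p(6)=11, p(7)=15, p(8)=22, p(9)=30, p(10)=42, p(11)=56, p(12)=77, p(13)=101, p(14)=135, p(15)=176, p(16)=231, p(17)=297, p(18)=385, p(19)=490, p(20)=627, p(21)=792, p(22)=1002, p(23)=1255, p(24)=1575, p(25)=1958, p(26)=2436, p(27)=3010, p(28)=3718, p(29)=4565, p(30)=5604, p(31)=6842, p(32)=8349, p(33)=10143, p(34)=12310, p(35)=14883, p(36)=17977, p(37)=21637, p(38)=26015, p(39)=31185, p(40)=37338, p(41)=44583, p(42)=53174, p(43)=63261, p(44)=75175, p(45)=89134, p(46)=105558, p(47)=124754, p(48)=147273, p(49)=173525, p(50)=204226, p(51)=239943, p(52)=281589, p(53)=329931, p(54)=386155, p(55)=451276, p(56)=526823, p(57)=614154, p(58)=715220, p(59)=831820, p(60)=966467, p(61)=1121505, p(62)=1300156, p(63)=1505499, p(64)=1741630, p(65)=2012558, p(66)=2323520, p(67)=2679689, p(68)=3087735, p(69)=3554345, p(70)=4087968, p(71)=4697205, p(72)=5392783, p(73)=6185689, p(74)=7089500, p(75)=8118264, p(76)=9289091, p(77)=10619863, p(78)=12132164, p(79)=13848650, p(80)=15796476, p(81)=18004327, p(82)=20506255, p(83)=23338469, p(84)=26543660, p(85)=30167357, p(86)=34262962, p(87)=38887673, p(88)=44108109, p(89)=49995925, p(90)=56634173, p(91)=64112359, p(92)=72533807, p(93)=82010177, p(94)=92669720, p(95)=104651419, p(96)=118114304, p(97)=133230930, p(98)=150198136, p(99)=169229875, p(100)=190569292, p(101)=214481126, p(102)=241265379, p(103)=271248950, p(104)=304801365, p(105)=342325709, p(106)=384276336, p(107)=431149389, p(108)=483502844, p(109)=541946240, p(110)=607163746, p(111)=679903203, p(112)=761002156, p(113)=851376628, p(114)=952050665, p(115)=1064144451, p(116)=1188908248, p(117)=1327710076, p(118)=1482074143, p(119)=1653668665, p(120)=1844349560, p(121)=2056148051, p(122)=2291320912, p(123)=2552338241, p(124)=2841940500, p(125)=3163127352, p(126)=3519222692, p(127)=3913864295, p(128)=4351078600, p(129)=4835271870, p(130)=5371315400, p(131)=5964539504, p(132)=6620830889, p(133)=7346629512, p(134)=8149040695, p(135)=9035836076, p(136)=10015581680, p(137)=11097645016, p(138)=12292341831, p(139)=13610949895, p(140)=15065878135, p(141)=16670689208, p(142)=18440293320, p(143)=20390982757, p(144)=22540654445, p(145)=24908858009, p(146)=27517052599, p(147)=30388671978, p(148)=33549419497, p(149)=37027355200, p(150)=40853235313, p(151)=45060624582, p(152)=49686288421, p(153)=54770336324, p(154)=60356673280, p(155)=66493182097, p(156)=73232243759, p(157)=80630964769, p(158)=88751778802, p(159)=97662728555, p(160)=107438159466, p(161)=118159068427, p(162)=129913904637, p(163)=142798995930, p(164)=156919475295, p(165)=172389800255, p(166)=189334822579, p(167)=207890420102, p(168)=228204732751, p(169)=250438925115, p(170)=274768617130, p(171)=301384802048, p(172)=330495499613, p(173)=362326859895, p(174)=397125074750, p(175)=435157697830, p(176)=476715857290, p(177)=522115831195, p(178)=571701605655, p(179)=625846753120, p(180)=684957390936, p(181)=749474411781, p(182)=819876908323, p(183)=896684817527.
Final step: p(184) = p(183) + p(182) - p(179) - p(177) + p(172) + p(169) - p(162) - p(158) + p(149) + p(144) - p(133) - p(127) + p(114) + p(107) - p(92) - p(84) + p(67) + p(58) - p(39) - p(29) + p(8)
= 896684817527 + 819876908323 - 625846753120 - 522115831195 + 330495499613 + 250438925115 - 129913904637 - 88751778802 + 37027355200 + 22540654445 - 7346629512 - 3913864295 + 952050665 + 431149389 - 72533807 - 26543660 + 2679689 + 715220 - 31185 - 4565 + 22
= 980462880430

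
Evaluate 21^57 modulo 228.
141

Repeated squaring. Binary of 57 = 111001.
21^1 ≡ 21 (mod 228); 21^2 ≡ 213 (mod 228); 21^4 ≡ 225 (mod 228); 21^8 ≡ 9 (mod 228); 21^16 ≡ 81 (mod 228); 21^32 ≡ 177 (mod 228)
21^57 = 21^1 × 21^8 × 21^16 × 21^32 ≡ 141 (mod 228)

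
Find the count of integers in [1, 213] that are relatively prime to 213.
140

213 = 3 × 71
φ(n) = n × ∏(1 - 1/p) for each prime p dividing n
φ(213) = 213 × (1 - 1/3) × (1 - 1/71) = 140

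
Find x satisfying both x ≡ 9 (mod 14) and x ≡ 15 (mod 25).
65

Using Chinese Remainder Theorem:
M = 14 × 25 = 350
M1 = 25, M2 = 14
y1 = 25^(-1) mod 14 = 9
y2 = 14^(-1) mod 25 = 9
x = (9×25×9 + 15×14×9) mod 350 = 65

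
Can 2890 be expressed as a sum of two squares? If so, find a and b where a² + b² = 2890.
9² + 53² (a=9, b=53)

Factorization: 2890 = 2 × 5 × 17^2
By Fermat: n is sum of two squares iff every prime p ≡ 3 (mod 4) appears to even power.
All primes ≡ 3 (mod 4) appear to even power.
Search a = 0, 1, 2, … for 2890 - a² a perfect square: first hit at a = 9: 2890 - 81 = 2809 = 53².
2890 = 9² + 53² = 81 + 2809 ✓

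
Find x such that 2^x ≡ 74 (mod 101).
57

Baby-step giant-step with step n = ⌈√101⌉ = 11.
Baby steps 2^j mod 101 (j:value) for j=0..10: 0:1, 1:2, 2:4, 3:8, 4:16, 5:32, 6:64, 7:27, 8:54, 9:7, 10:14.
Giant-step multiplier: 2^(-11) ≡ 2^(100-11) = 2^89 ≡ 83 (mod 101).
Giant steps γ_i = 74·83^i mod 101: γ_0=74, γ_1=82, γ_2=39, γ_3=5, γ_4=11, γ_5=4 (in table at j=2).
x = i·n + j = 5·11 + 2 = 57.
Check: 2^57 ≡ 74 (mod 101).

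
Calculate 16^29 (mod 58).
16

Repeated squaring. Binary of 29 = 11101.
16^1 ≡ 16 (mod 58); 16^2 ≡ 24 (mod 58); 16^4 ≡ 54 (mod 58); 16^8 ≡ 16 (mod 58); 16^16 ≡ 24 (mod 58)
16^29 = 16^1 × 16^4 × 16^8 × 16^16 ≡ 16 (mod 58)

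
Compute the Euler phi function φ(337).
336

337 = 337
φ(n) = n × ∏(1 - 1/p) for each prime p dividing n
φ(337) = 337 × (1 - 1/337) = 336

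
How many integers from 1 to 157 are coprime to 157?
156

157 = 157
φ(n) = n × ∏(1 - 1/p) for each prime p dividing n
φ(157) = 157 × (1 - 1/157) = 156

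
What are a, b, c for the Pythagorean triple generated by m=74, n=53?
(2667, 7844, 8285)

Euclid's formula: a = m² - n², b = 2mn, c = m² + n²
m = 74, n = 53
a = 74² - 53² = 5476 - 2809 = 2667
b = 2 × 74 × 53 = 7844
c = 74² + 53² = 5476 + 2809 = 8285
Verification: 2667² + 7844² = 7112889 + 61528336 = 68641225 = 8285² ✓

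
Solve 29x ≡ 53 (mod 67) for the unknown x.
x ≡ 18 (mod 67)

gcd(29, 67) = 1, which divides 53, so solutions exist.
Find 29^(-1) mod 67 by the extended Euclidean algorithm:
67 = 2 × 29 + 9  ⟹  9 = (1)·67 + (-2)·29
29 = 3 × 9 + 2  ⟹  2 = (-3)·67 + (7)·29
9 = 4 × 2 + 1  ⟹  1 = (13)·67 + (-30)·29
So (-30)·29 ≡ 1 (mod 67), i.e. 29^(-1) ≡ -30 ≡ 37 (mod 67).
x ≡ 37 × 53 = 1961 ≡ 18 (mod 67).
Check: 29 × 18 = 522 ≡ 53 (mod 67).
Unique solution: x ≡ 18 (mod 67)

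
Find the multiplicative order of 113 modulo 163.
81

163 is prime, so ord(113) divides φ(163) = 162.
Divisors of 162: 1, 2, 3, 6, 9, 18, 27, 54, 81, 162.
Repeated squaring: 113^1 ≡ 113, 113^2 ≡ 55, 113^4 ≡ 91, 113^8 ≡ 131, 113^16 ≡ 46, 113^32 ≡ 160, 113^64 ≡ 9, 113^128 ≡ 81 (mod 163).
Test 113^d mod 163 for each divisor d in increasing order:
113^1 ≡ 113
113^2 ≡ 55
113^3 = 113^2·113^1 ≡ 21
113^6 = 113^4·113^2 ≡ 115
113^9 = 113^8·113^1 ≡ 133
113^18 = 113^16·113^2 ≡ 85
113^27 = 113^16·113^8·113^2·113^1 ≡ 58
113^54 = 113^32·113^16·113^4·113^2 ≡ 104
113^81 = 113^64·113^16·113^1 ≡ 1  ← first divisor giving 1
The order is 81.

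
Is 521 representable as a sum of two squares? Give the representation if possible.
11² + 20² (a=11, b=20)

Factorization: 521 = 521
By Fermat: n is sum of two squares iff every prime p ≡ 3 (mod 4) appears to even power.
All primes ≡ 3 (mod 4) appear to even power.
Search a = 0, 1, 2, … for 521 - a² a perfect square: first hit at a = 11: 521 - 121 = 400 = 20².
521 = 11² + 20² = 121 + 400 ✓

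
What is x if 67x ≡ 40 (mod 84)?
x ≡ 52 (mod 84)

gcd(67, 84) = 1, which divides 40, so solutions exist.
Find 67^(-1) mod 84 by the extended Euclidean algorithm:
84 = 1 × 67 + 17  ⟹  17 = (1)·84 + (-1)·67
67 = 3 × 17 + 16  ⟹  16 = (-3)·84 + (4)·67
17 = 1 × 16 + 1  ⟹  1 = (4)·84 + (-5)·67
So (-5)·67 ≡ 1 (mod 84), i.e. 67^(-1) ≡ -5 ≡ 79 (mod 84).
x ≡ 79 × 40 = 3160 ≡ 52 (mod 84).
Check: 67 × 52 = 3484 ≡ 40 (mod 84).
Unique solution: x ≡ 52 (mod 84)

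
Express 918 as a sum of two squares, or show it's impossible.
Not possible

Factorization: 918 = 2 × 3^3 × 17
By Fermat: n is sum of two squares iff every prime p ≡ 3 (mod 4) appears to even power.
Prime(s) ≡ 3 (mod 4) with odd exponent: [(3, 3)]
Therefore 918 cannot be expressed as a² + b².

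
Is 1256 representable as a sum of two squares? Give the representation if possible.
10² + 34² (a=10, b=34)

Factorization: 1256 = 2^3 × 157
By Fermat: n is sum of two squares iff every prime p ≡ 3 (mod 4) appears to even power.
All primes ≡ 3 (mod 4) appear to even power.
Search a = 0, 1, 2, … for 1256 - a² a perfect square: first hit at a = 10: 1256 - 100 = 1156 = 34².
1256 = 10² + 34² = 100 + 1156 ✓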